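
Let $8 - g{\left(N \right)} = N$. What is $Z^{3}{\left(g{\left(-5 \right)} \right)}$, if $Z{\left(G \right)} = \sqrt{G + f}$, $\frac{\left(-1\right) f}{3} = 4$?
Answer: $1$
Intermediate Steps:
$f = -12$ ($f = \left(-3\right) 4 = -12$)
$g{\left(N \right)} = 8 - N$
$Z{\left(G \right)} = \sqrt{-12 + G}$ ($Z{\left(G \right)} = \sqrt{G - 12} = \sqrt{-12 + G}$)
$Z^{3}{\left(g{\left(-5 \right)} \right)} = \left(\sqrt{-12 + \left(8 - -5\right)}\right)^{3} = \left(\sqrt{-12 + \left(8 + 5\right)}\right)^{3} = \left(\sqrt{-12 + 13}\right)^{3} = \left(\sqrt{1}\right)^{3} = 1^{3} = 1$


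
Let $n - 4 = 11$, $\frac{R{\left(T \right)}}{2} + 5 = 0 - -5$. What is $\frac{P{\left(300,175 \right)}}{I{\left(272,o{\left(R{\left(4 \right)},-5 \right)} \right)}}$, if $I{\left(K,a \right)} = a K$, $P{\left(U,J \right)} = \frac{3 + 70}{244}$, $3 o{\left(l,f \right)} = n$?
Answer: $\frac{73}{331840} \approx 0.00021999$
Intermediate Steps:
$R{\left(T \right)} = 0$ ($R{\left(T \right)} = -10 + 2 \left(0 - -5\right) = -10 + 2 \left(0 + 5\right) = -10 + 2 \cdot 5 = -10 + 10 = 0$)
$n = 15$ ($n = 4 + 11 = 15$)
$o{\left(l,f \right)} = 5$ ($o{\left(l,f \right)} = \frac{1}{3} \cdot 15 = 5$)
$P{\left(U,J \right)} = \frac{73}{244}$ ($P{\left(U,J \right)} = 73 \cdot \frac{1}{244} = \frac{73}{244}$)
$I{\left(K,a \right)} = K a$
$\frac{P{\left(300,175 \right)}}{I{\left(272,o{\left(R{\left(4 \right)},-5 \right)} \right)}} = \frac{73}{244 \cdot 272 \cdot 5} = \frac{73}{244 \cdot 1360} = \frac{73}{244} \cdot \frac{1}{1360} = \frac{73}{331840}$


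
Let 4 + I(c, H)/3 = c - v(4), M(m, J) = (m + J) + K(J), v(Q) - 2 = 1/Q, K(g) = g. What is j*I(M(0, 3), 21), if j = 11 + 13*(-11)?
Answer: 99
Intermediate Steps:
v(Q) = 2 + 1/Q
M(m, J) = m + 2*J (M(m, J) = (m + J) + J = (J + m) + J = m + 2*J)
j = -132 (j = 11 - 143 = -132)
I(c, H) = -75/4 + 3*c (I(c, H) = -12 + 3*(c - (2 + 1/4)) = -12 + 3*(c - (2 + ¼)) = -12 + 3*(c - 1*9/4) = -12 + 3*(c - 9/4) = -12 + 3*(-9/4 + c) = -12 + (-27/4 + 3*c) = -75/4 + 3*c)
j*I(M(0, 3), 21) = -132*(-75/4 + 3*(0 + 2*3)) = -132*(-75/4 + 3*(0 + 6)) = -132*(-75/4 + 3*6) = -132*(-75/4 + 18) = -132*(-¾) = 99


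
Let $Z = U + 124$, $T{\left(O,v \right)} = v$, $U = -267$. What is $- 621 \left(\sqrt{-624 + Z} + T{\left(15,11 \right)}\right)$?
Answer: $-6831 - 621 i \sqrt{767} \approx -6831.0 - 17198.0 i$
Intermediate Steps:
$Z = -143$ ($Z = -267 + 124 = -143$)
$- 621 \left(\sqrt{-624 + Z} + T{\left(15,11 \right)}\right) = - 621 \left(\sqrt{-624 - 143} + 11\right) = - 621 \left(\sqrt{-767} + 11\right) = - 621 \left(i \sqrt{767} + 11\right) = - 621 \left(11 + i \sqrt{767}\right) = -6831 - 621 i \sqrt{767}$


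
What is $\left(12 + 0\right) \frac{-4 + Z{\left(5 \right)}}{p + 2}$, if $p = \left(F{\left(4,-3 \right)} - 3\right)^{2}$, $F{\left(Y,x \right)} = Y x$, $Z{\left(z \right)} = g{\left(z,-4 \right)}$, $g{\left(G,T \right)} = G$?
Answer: $\frac{12}{227} \approx 0.052863$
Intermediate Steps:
$Z{\left(z \right)} = z$
$p = 225$ ($p = \left(4 \left(-3\right) - 3\right)^{2} = \left(-12 - 3\right)^{2} = \left(-15\right)^{2} = 225$)
$\left(12 + 0\right) \frac{-4 + Z{\left(5 \right)}}{p + 2} = \left(12 + 0\right) \frac{-4 + 5}{225 + 2} = 12 \cdot 1 \cdot \frac{1}{227} = 12 \cdot \frac{1}{227} = \frac{12}{227}$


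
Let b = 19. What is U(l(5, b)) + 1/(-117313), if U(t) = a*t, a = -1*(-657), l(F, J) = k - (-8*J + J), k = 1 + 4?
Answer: 10636300457/117313 ≈ 90666.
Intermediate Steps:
k = 5
l(F, J) = 5 + 7*J (l(F, J) = 5 - (-8*J + J) = 5 - (-7)*J = 5 + 7*J)
a = 657
U(t) = 657*t
U(l(5, b)) + 1/(-117313) = 657*(5 + 7*19) + 1/(-117313) = 657*(5 + 133) - 1/117313 = 657*138 - 1/117313 = 90666 - 1/117313 = 10636300457/117313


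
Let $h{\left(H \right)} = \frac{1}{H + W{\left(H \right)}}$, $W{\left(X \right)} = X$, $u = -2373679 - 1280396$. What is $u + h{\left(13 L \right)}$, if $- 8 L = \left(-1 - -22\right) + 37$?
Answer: $- \frac{1377586277}{377} \approx -3.6541 \cdot 10^{6}$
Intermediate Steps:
$u = -3654075$ ($u = -2373679 - 1280396 = -3654075$)
$L = - \frac{29}{4}$ ($L = - \frac{\left(-1 - -22\right) + 37}{8} = - \frac{\left(-1 + 22\right) + 37}{8} = - \frac{21 + 37}{8} = \left(- \frac{1}{8}\right) 58 = - \frac{29}{4} \approx -7.25$)
$h{\left(H \right)} = \frac{1}{2 H}$ ($h{\left(H \right)} = \frac{1}{H + H} = \frac{1}{2 H}$)
$u + h{\left(13 L \right)} = -3654075 + \frac{1}{2 \cdot 13 \left(- \frac{29}{4}\right)} = -3654075 + \frac{1}{2 \left(- \frac{377}{4}\right)} = -3654075 + \frac{1}{2} \left(- \frac{4}{377}\right) = -3654075 - \frac{2}{377} = - \frac{1377586277}{377}$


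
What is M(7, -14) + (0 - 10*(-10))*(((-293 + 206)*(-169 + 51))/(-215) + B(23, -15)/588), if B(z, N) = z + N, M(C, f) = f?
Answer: -30261934/6321 ≈ -4787.5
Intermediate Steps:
B(z, N) = N + z
M(7, -14) + (0 - 10*(-10))*(((-293 + 206)*(-169 + 51))/(-215) + B(23, -15)/588) = -14 + (0 - 10*(-10))*(((-293 + 206)*(-169 + 51))/(-215) + (-15 + 23)/588) = -14 + (0 + 100)*(-87*(-118)*(-1/215) + 8*(1/588)) = -14 + 100*(10266*(-1/215) + 2/147) = -14 + 100*(-10266/215 + 2/147) = -14 + 100*(-1508672/31605) = -14 - 30173440/6321 = -30261934/6321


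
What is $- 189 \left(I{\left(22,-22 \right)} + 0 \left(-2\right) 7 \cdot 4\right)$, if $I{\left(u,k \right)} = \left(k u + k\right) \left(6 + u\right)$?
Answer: $2677752$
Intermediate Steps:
$I{\left(u,k \right)} = \left(6 + u\right) \left(k + k u\right)$ ($I{\left(u,k \right)} = \left(k + k u\right) \left(6 + u\right) = \left(6 + u\right) \left(k + k u\right)$)
$- 189 \left(I{\left(22,-22 \right)} + 0 \left(-2\right) 7 \cdot 4\right) = - 189 \left(- 22 \left(6 + 22^{2} + 7 \cdot 22\right) + 0 \left(-2\right) 7 \cdot 4\right) = - 189 \left(- 22 \left(6 + 484 + 154\right) + 0 \cdot 7 \cdot 4\right) = - 189 \left(\left(-22\right) 644 + 0 \cdot 4\right) = - 189 \left(-14168 + 0\right) = \left(-189\right) \left(-14168\right) = 2677752$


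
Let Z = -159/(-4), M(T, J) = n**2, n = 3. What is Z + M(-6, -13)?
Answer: 195/4 ≈ 48.750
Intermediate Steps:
M(T, J) = 9 (M(T, J) = 3**2 = 9)
Z = 159/4 (Z = -159*(-1/4) = 159/4 ≈ 39.750)
Z + M(-6, -13) = 159/4 + 9 = 195/4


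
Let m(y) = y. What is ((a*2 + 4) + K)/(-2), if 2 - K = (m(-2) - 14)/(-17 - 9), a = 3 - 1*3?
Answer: -35/13 ≈ -2.6923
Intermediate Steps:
a = 0 (a = 3 - 3 = 0)
K = 18/13 (K = 2 - (-2 - 14)/(-17 - 9) = 2 - (-16)/(-26) = 2 - (-16)*(-1)/26 = 2 - 1*8/13 = 2 - 8/13 = 18/13 ≈ 1.3846)
((a*2 + 4) + K)/(-2) = ((0*2 + 4) + 18/13)/(-2) = ((0 + 4) + 18/13)*(-½) = (4 + 18/13)*(-½) = (70/13)*(-½) = -35/13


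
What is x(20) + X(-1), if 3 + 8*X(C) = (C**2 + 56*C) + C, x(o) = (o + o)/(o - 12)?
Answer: -19/8 ≈ -2.3750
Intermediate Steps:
x(o) = 2*o/(-12 + o) (x(o) = (2*o)/(-12 + o) = 2*o/(-12 + o))
X(C) = -3/8 + C**2/8 + 57*C/8 (X(C) = -3/8 + ((C**2 + 56*C) + C)/8 = -3/8 + (C**2 + 57*C)/8 = -3/8 + (C**2/8 + 57*C/8) = -3/8 + C**2/8 + 57*C/8)
x(20) + X(-1) = 2*20/(-12 + 20) + (-3/8 + (1/8)*(-1)**2 + (57/8)*(-1)) = 2*20/8 + (-3/8 + (1/8)*1 - 57/8) = 2*20*(1/8) + (-3/8 + 1/8 - 57/8) = 5 - 59/8 = -19/8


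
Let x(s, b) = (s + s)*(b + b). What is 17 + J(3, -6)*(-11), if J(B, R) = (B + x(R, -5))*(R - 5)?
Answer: 14900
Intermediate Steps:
x(s, b) = 4*b*s (x(s, b) = (2*s)*(2*b) = 4*b*s)
J(B, R) = (-5 + R)*(B - 20*R) (J(B, R) = (B + 4*(-5)*R)*(R - 5) = (B - 20*R)*(-5 + R) = (-5 + R)*(B - 20*R))
17 + J(3, -6)*(-11) = 17 + (-20*(-6)² - 5*3 + 100*(-6) + 3*(-6))*(-11) = 17 + (-20*36 - 15 - 600 - 18)*(-11) = 17 + (-720 - 15 - 600 - 18)*(-11) = 17 - 1353*(-11) = 17 + 14883 = 14900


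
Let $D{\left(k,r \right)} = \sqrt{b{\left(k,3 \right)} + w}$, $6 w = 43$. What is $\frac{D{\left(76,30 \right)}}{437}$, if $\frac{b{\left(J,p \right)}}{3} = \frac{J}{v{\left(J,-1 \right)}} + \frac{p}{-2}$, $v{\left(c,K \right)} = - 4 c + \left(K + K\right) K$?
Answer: $\frac{\sqrt{392298}}{197961} \approx 0.0031639$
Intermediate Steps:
$v{\left(c,K \right)} = - 4 c + 2 K^{2}$ ($v{\left(c,K \right)} = - 4 c + 2 K K = - 4 c + 2 K^{2}$)
$b{\left(J,p \right)} = - \frac{3 p}{2} + \frac{3 J}{2 - 4 J}$ ($b{\left(J,p \right)} = 3 \left(\frac{J}{- 4 J + 2 \left(-1\right)^{2}} + \frac{p}{-2}\right) = 3 \left(\frac{J}{- 4 J + 2 \cdot 1} + p \left(- \frac{1}{2}\right)\right) = 3 \left(\frac{J}{- 4 J + 2} - \frac{p}{2}\right) = 3 \left(\frac{J}{2 - 4 J} - \frac{p}{2}\right) = 3 \left(- \frac{p}{2} + \frac{J}{2 - 4 J}\right) = - \frac{3 p}{2} + \frac{3 J}{2 - 4 J}$)
$w = \frac{43}{6}$ ($w = \frac{1}{6} \cdot 43 = \frac{43}{6} \approx 7.1667$)
$D{\left(k,r \right)} = \sqrt{\frac{43}{6} + \frac{3 \left(3 - 7 k\right)}{2 \left(-1 + 2 k\right)}}$ ($D{\left(k,r \right)} = \sqrt{\frac{3 \left(3 - k - 2 k 3\right)}{2 \left(-1 + 2 k\right)} + \frac{43}{6}} = \sqrt{\frac{3 \left(3 - k - 6 k\right)}{2 \left(-1 + 2 k\right)} + \frac{43}{6}} = \sqrt{\frac{3 \left(3 - 7 k\right)}{2 \left(-1 + 2 k\right)} + \frac{43}{6}} = \sqrt{\frac{43}{6} + \frac{3 \left(3 - 7 k\right)}{2 \left(-1 + 2 k\right)}}$)
$\frac{D{\left(76,30 \right)}}{437} = \frac{\frac{1}{6} \sqrt{6} \sqrt{\frac{-16 + 23 \cdot 76}{-1 + 2 \cdot 76}}}{437} = \frac{\sqrt{6} \sqrt{\frac{-16 + 1748}{-1 + 152}}}{6} \cdot \frac{1}{437} = \frac{\sqrt{6} \sqrt{\frac{1}{151} \cdot 1732}}{6} \cdot \frac{1}{437} = \frac{\sqrt{6} \sqrt{\frac{1732}{151}}}{6} \cdot \frac{1}{437} = \frac{\sqrt{6} \frac{2 \sqrt{65383}}{151}}{6} \cdot \frac{1}{437} = \frac{\sqrt{392298}}{453} \cdot \frac{1}{437} = \frac{\sqrt{392298}}{197961}$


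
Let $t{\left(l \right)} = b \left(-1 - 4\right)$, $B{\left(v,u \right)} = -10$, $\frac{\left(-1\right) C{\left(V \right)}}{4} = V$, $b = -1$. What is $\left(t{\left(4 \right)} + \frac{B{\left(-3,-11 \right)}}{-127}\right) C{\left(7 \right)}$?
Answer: $- \frac{18060}{127} \approx -142.2$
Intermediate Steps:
$C{\left(V \right)} = - 4 V$
$t{\left(l \right)} = 5$ ($t{\left(l \right)} = - (-1 - 4) = \left(-1\right) \left(-5\right) = 5$)
$\left(t{\left(4 \right)} + \frac{B{\left(-3,-11 \right)}}{-127}\right) C{\left(7 \right)} = \left(5 - \frac{10}{-127}\right) \left(\left(-4\right) 7\right) = \left(5 - - \frac{10}{127}\right) \left(-28\right) = \left(5 + \frac{10}{127}\right) \left(-28\right) = \frac{645}{127} \left(-28\right) = - \frac{18060}{127}$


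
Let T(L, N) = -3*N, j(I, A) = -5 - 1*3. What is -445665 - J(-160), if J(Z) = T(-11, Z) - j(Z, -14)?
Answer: -446153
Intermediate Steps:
j(I, A) = -8 (j(I, A) = -5 - 3 = -8)
J(Z) = 8 - 3*Z (J(Z) = -3*Z - 1*(-8) = -3*Z + 8 = 8 - 3*Z)
-445665 - J(-160) = -445665 - (8 - 3*(-160)) = -445665 - (8 + 480) = -445665 - 1*488 = -445665 - 488 = -446153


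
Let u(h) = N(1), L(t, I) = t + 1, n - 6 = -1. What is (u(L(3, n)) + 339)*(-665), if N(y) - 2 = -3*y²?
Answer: -224770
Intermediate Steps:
n = 5 (n = 6 - 1 = 5)
L(t, I) = 1 + t
N(y) = 2 - 3*y²
u(h) = -1 (u(h) = 2 - 3*1² = 2 - 3*1 = 2 - 3 = -1)
(u(L(3, n)) + 339)*(-665) = (-1 + 339)*(-665) = 338*(-665) = -224770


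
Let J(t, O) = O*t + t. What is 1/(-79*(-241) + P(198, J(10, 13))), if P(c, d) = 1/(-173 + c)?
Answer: 25/475976 ≈ 5.2524e-5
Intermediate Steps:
J(t, O) = t + O*t
1/(-79*(-241) + P(198, J(10, 13))) = 1/(-79*(-241) + 1/(-173 + 198)) = 1/(19039 + 1/25) = 1/(475976/25) = 25/475976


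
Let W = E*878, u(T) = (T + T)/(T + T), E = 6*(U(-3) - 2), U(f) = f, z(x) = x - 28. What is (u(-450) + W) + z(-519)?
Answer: -26886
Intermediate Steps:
z(x) = -28 + x
E = -30 (E = 6*(-3 - 2) = 6*(-5) = -30)
u(T) = 1 (u(T) = (2*T)/((2*T)) = (2*T)*(1/(2*T)) = 1)
W = -26340 (W = -30*878 = -26340)
(u(-450) + W) + z(-519) = (1 - 26340) + (-28 - 519) = -26339 - 547 = -26886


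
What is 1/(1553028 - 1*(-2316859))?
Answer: 1/3869887 ≈ 2.5841e-7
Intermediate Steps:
1/(1553028 - 1*(-2316859)) = 1/(1553028 + 2316859) = 1/3869887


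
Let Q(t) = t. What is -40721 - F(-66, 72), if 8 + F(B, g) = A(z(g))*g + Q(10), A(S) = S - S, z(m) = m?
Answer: -40723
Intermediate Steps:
A(S) = 0
F(B, g) = 2 (F(B, g) = -8 + (0*g + 10) = -8 + (0 + 10) = -8 + 10 = 2)
-40721 - F(-66, 72) = -40721 - 1*2 = -40721 - 2 = -40723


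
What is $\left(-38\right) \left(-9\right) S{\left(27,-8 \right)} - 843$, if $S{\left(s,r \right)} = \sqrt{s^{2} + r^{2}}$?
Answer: $-843 + 342 \sqrt{793} \approx 8787.8$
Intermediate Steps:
$S{\left(s,r \right)} = \sqrt{r^{2} + s^{2}}$
$\left(-38\right) \left(-9\right) S{\left(27,-8 \right)} - 843 = \left(-38\right) \left(-9\right) \sqrt{\left(-8\right)^{2} + 27^{2}} - 843 = 342 \sqrt{64 + 729} - 843 = 342 \sqrt{793} - 843 = -843 + 342 \sqrt{793}$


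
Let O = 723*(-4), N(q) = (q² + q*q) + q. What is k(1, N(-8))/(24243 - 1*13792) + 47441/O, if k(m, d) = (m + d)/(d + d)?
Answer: -9916088659/604485840 ≈ -16.404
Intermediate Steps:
N(q) = q + 2*q² (N(q) = (q² + q²) + q = 2*q² + q = q + 2*q²)
k(m, d) = (d + m)/(2*d) (k(m, d) = (d + m)/((2*d)) = (d + m)*(1/(2*d)) = (d + m)/(2*d))
O = -2892
k(1, N(-8))/(24243 - 1*13792) + 47441/O = ((-8*(1 + 2*(-8)) + 1)/(2*((-8*(1 + 2*(-8))))))/(24243 - 1*13792) + 47441/(-2892) = ((-8*(1 - 16) + 1)/(2*((-8*(1 - 16)))))/(24243 - 13792) + 47441*(-1/2892) = ((-8*(-15) + 1)/(2*((-8*(-15)))))/10451 - 47441/2892 = ((½)*(120 + 1)/120)*(1/10451) - 47441/2892 = ((½)*(1/120)*121)*(1/10451) - 47441/2892 = (121/240)*(1/10451) - 47441/2892 = 121/2508240 - 47441/2892 = -9916088659/604485840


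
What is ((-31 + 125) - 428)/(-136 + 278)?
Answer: -167/71 ≈ -2.3521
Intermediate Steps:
((-31 + 125) - 428)/(-136 + 278) = (94 - 428)/142 = -334*1/142 = -167/71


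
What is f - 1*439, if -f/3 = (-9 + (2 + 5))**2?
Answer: -451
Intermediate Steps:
f = -12 (f = -3*(-9 + (2 + 5))**2 = -3*(-9 + 7)**2 = -3*(-2)**2 = -3*4 = -12)
f - 1*439 = -12 - 1*439 = -12 - 439 = -451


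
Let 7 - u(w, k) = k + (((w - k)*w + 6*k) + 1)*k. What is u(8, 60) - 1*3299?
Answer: -52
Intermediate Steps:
u(w, k) = 7 - k - k*(1 + 6*k + w*(w - k)) (u(w, k) = 7 - (k + (((w - k)*w + 6*k) + 1)*k) = 7 - (k + ((w*(w - k) + 6*k) + 1)*k) = 7 - (k + ((6*k + w*(w - k)) + 1)*k) = 7 - (k + (1 + 6*k + w*(w - k))*k) = 7 - (k + k*(1 + 6*k + w*(w - k))) = 7 + (-k - k*(1 + 6*k + w*(w - k))) = 7 - k - k*(1 + 6*k + w*(w - k)))
u(8, 60) - 1*3299 = (7 - 6*60² - 2*60 + 8*60² - 1*60*8²) - 1*3299 = (7 - 6*3600 - 120 + 8*3600 - 1*60*64) - 3299 = (7 - 21600 - 120 + 28800 - 3840) - 3299 = 3247 - 3299 = -52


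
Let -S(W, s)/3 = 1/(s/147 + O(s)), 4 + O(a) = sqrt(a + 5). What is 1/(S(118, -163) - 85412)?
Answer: -4301109515/367366007825671 - 64827*I*sqrt(158)/29021914618228009 ≈ -1.1708e-5 - 2.8077e-11*I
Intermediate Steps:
O(a) = -4 + sqrt(5 + a) (O(a) = -4 + sqrt(a + 5) = -4 + sqrt(5 + a))
S(W, s) = -3/(-4 + sqrt(5 + s) + s/147) (S(W, s) = -3/(s/147 + (-4 + sqrt(5 + s))) = -3/(-4 + sqrt(5 + s) + s/147))
1/(S(118, -163) - 85412) = 1/(-441/(-588 - 163 + 147*sqrt(5 - 163)) - 85412) = 1/(-441/(-588 - 163 + 147*sqrt(-158)) - 85412) = 1/(-441/(-588 - 163 + 147*(I*sqrt(158))) - 85412) = 1/(-441/(-588 - 163 + 147*I*sqrt(158)) - 85412) = 1/(-441/(-751 + 147*I*sqrt(158)) - 85412) = 1/(-85412 - 441/(-751 + 147*I*sqrt(158)))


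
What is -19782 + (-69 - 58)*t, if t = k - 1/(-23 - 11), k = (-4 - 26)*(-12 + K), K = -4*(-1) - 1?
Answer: -1838575/34 ≈ -54076.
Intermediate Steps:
K = 3 (K = 4 - 1 = 3)
k = 270 (k = (-4 - 26)*(-12 + 3) = -30*(-9) = 270)
t = 9181/34 (t = 270 - 1/(-23 - 11) = 270 - 1/(-34) = 270 - 1*(-1/34) = 270 + 1/34 = 9181/34 ≈ 270.03)
-19782 + (-69 - 58)*t = -19782 + (-69 - 58)*(9181/34) = -19782 - 127*9181/34 = -19782 - 1165987/34 = -1838575/34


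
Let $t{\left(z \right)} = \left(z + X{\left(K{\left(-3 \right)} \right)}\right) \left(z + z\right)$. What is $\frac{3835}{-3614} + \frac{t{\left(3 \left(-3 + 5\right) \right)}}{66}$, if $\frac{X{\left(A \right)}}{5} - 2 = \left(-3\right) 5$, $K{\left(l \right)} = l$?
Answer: $- \frac{36049}{3058} \approx -11.788$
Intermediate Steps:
$X{\left(A \right)} = -65$ ($X{\left(A \right)} = 10 + 5 \left(\left(-3\right) 5\right) = 10 + 5 \left(-15\right) = 10 - 75 = -65$)
$t{\left(z \right)} = 2 z \left(-65 + z\right)$ ($t{\left(z \right)} = \left(z - 65\right) \left(z + z\right) = \left(-65 + z\right) 2 z = 2 z \left(-65 + z\right)$)
$\frac{3835}{-3614} + \frac{t{\left(3 \left(-3 + 5\right) \right)}}{66} = \frac{3835}{-3614} + \frac{2 \cdot 3 \left(-3 + 5\right) \left(-65 + 3 \left(-3 + 5\right)\right)}{66} = 3835 \left(- \frac{1}{3614}\right) + 2 \cdot 3 \cdot 2 \left(-65 + 3 \cdot 2\right) \frac{1}{66} = - \frac{295}{278} + 2 \cdot 6 \left(-65 + 6\right) \frac{1}{66} = - \frac{295}{278} + 2 \cdot 6 \left(-59\right) \frac{1}{66} = - \frac{295}{278} - \frac{118}{11} = - \frac{36049}{3058}$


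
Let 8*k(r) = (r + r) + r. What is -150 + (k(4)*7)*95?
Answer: 1695/2 ≈ 847.50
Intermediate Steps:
k(r) = 3*r/8 (k(r) = ((r + r) + r)/8 = (2*r + r)/8 = (3*r)/8 = 3*r/8)
-150 + (k(4)*7)*95 = -150 + (((3/8)*4)*7)*95 = -150 + ((3/2)*7)*95 = -150 + (21/2)*95 = -150 + 1995/2 = 1695/2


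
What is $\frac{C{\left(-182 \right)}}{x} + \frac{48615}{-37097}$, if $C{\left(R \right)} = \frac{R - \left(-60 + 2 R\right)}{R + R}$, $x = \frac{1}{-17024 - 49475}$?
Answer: $\frac{298487673833}{6751654} \approx 44210.0$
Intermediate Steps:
$x = - \frac{1}{66499}$ ($x = \frac{1}{-66499} = - \frac{1}{66499} \approx -1.5038 \cdot 10^{-5}$)
$C{\left(R \right)} = \frac{60 - R}{2 R}$ ($C{\left(R \right)} = \frac{R - \left(-60 + 2 R\right)}{2 R} = \left(R - \left(-60 + 2 R\right)\right) \frac{1}{2 R} = \left(60 - R\right) \frac{1}{2 R} = \frac{60 - R}{2 R}$)
$\frac{C{\left(-182 \right)}}{x} + \frac{48615}{-37097} = \frac{\frac{1}{2} \frac{1}{-182} \left(60 - -182\right)}{- \frac{1}{66499}} + \frac{48615}{-37097} = \frac{1}{2} \left(- \frac{1}{182}\right) \left(60 + 182\right) \left(-66499\right) + 48615 \left(- \frac{1}{37097}\right) = \frac{1}{2} \left(- \frac{1}{182}\right) 242 \left(-66499\right) - \frac{48615}{37097} = \left(- \frac{121}{182}\right) \left(-66499\right) - \frac{48615}{37097} = \frac{8046379}{182} - \frac{48615}{37097} = \frac{298487673833}{6751654}$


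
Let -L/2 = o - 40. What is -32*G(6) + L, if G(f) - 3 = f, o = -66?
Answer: -76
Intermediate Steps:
G(f) = 3 + f
L = 212 (L = -2*(-66 - 40) = -2*(-106) = 212)
-32*G(6) + L = -32*(3 + 6) + 212 = -32*9 + 212 = -288 + 212 = -76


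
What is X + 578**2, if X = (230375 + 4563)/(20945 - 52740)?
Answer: 10621965842/31795 ≈ 3.3408e+5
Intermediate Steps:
X = -234938/31795 (X = 234938/(-31795) = 234938*(-1/31795) = -234938/31795 ≈ -7.3892)
X + 578**2 = -234938/31795 + 578**2 = -234938/31795 + 334084 = 10621965842/31795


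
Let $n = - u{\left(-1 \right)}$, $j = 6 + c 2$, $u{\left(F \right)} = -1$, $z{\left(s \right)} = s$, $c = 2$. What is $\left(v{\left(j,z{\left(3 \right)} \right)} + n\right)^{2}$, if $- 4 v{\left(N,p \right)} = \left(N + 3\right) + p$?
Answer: $9$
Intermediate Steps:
$j = 10$ ($j = 6 + 2 \cdot 2 = 6 + 4 = 10$)
$v{\left(N,p \right)} = - \frac{3}{4} - \frac{N}{4} - \frac{p}{4}$ ($v{\left(N,p \right)} = - \frac{\left(N + 3\right) + p}{4} = - \frac{\left(3 + N\right) + p}{4} = - \frac{3 + N + p}{4} = - \frac{3}{4} - \frac{N}{4} - \frac{p}{4}$)
$n = 1$ ($n = \left(-1\right) \left(-1\right) = 1$)
$\left(v{\left(j,z{\left(3 \right)} \right)} + n\right)^{2} = \left(\left(- \frac{3}{4} - \frac{5}{2} - \frac{3}{4}\right) + 1\right)^{2} = \left(-4 + 1\right)^{2} = \left(-3\right)^{2} = 9$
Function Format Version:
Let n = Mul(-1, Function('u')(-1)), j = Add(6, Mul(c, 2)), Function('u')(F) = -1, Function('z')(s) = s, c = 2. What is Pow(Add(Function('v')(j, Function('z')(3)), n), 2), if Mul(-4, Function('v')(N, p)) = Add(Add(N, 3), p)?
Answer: 9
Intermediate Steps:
j = 10 (j = Add(6, Mul(2, 2)) = Add(6, 4) = 10)
Function('v')(N, p) = Add(Rational(-3, 4), Mul(Rational(-1, 4), N), Mul(Rational(-1, 4), p)) (Function('v')(N, p) = Mul(Rational(-1, 4), Add(Add(N, 3), p)) = Mul(Rational(-1, 4), Add(Add(3, N), p)) = Mul(Rational(-1, 4), Add(3, N, p)) = Add(Rational(-3, 4), Mul(Rational(-1, 4), N), Mul(Rational(-1, 4), p)))
n = 1 (n = Mul(-1, -1) = 1)
Pow(Add(Function('v')(j, Function('z')(3)), n), 2) = Pow(Add(Add(Rational(-3, 4), Mul(Rational(-1, 4), 10), Mul(Rational(-1, 4), 3)), 1), 2) = Pow(Add(Add(Rational(-3, 4), Rational(-5, 2), Rational(-3, 4)), 1), 2) = Pow(Add(-4, 1), 2) = Pow(-3, 2) = 9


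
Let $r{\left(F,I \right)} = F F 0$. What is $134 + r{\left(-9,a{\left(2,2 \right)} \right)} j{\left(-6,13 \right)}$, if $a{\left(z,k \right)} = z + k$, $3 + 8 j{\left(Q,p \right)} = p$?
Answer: $134$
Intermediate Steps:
$j{\left(Q,p \right)} = - \frac{3}{8} + \frac{p}{8}$
$a{\left(z,k \right)} = k + z$
$r{\left(F,I \right)} = 0$ ($r{\left(F,I \right)} = F^{2} \cdot 0 = 0$)
$134 + r{\left(-9,a{\left(2,2 \right)} \right)} j{\left(-6,13 \right)} = 134 + 0 \left(- \frac{3}{8} + \frac{1}{8} \cdot 13\right) = 134 + 0 \left(- \frac{3}{8} + \frac{13}{8}\right) = 134 + 0 \cdot \frac{5}{4} = 134 + 0 = 134$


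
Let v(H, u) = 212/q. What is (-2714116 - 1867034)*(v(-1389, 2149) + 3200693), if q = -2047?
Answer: -30014862675332850/2047 ≈ -1.4663e+13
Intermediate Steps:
v(H, u) = -212/2047 (v(H, u) = 212/(-2047) = 212*(-1/2047) = -212/2047)
(-2714116 - 1867034)*(v(-1389, 2149) + 3200693) = (-2714116 - 1867034)*(-212/2047 + 3200693) = -4581150*6551818359/2047 = -30014862675332850/2047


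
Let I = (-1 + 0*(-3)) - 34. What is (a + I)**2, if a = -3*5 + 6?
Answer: 1936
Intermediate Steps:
a = -9 (a = -15 + 6 = -9)
I = -35 (I = (-1 + 0) - 34 = -1 - 34 = -35)
(a + I)**2 = (-9 - 35)**2 = (-44)**2 = 1936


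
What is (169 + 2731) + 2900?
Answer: 5800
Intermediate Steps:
(169 + 2731) + 2900 = 2900 + 2900 = 5800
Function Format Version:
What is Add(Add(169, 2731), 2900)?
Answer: 5800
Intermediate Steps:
Add(Add(169, 2731), 2900) = Add(2900, 2900) = 5800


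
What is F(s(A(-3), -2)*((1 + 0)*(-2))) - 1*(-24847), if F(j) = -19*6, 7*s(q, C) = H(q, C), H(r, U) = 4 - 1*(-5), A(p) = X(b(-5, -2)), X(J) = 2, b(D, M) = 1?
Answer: 24733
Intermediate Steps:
A(p) = 2
H(r, U) = 9 (H(r, U) = 4 + 5 = 9)
s(q, C) = 9/7 (s(q, C) = (⅐)*9 = 9/7)
F(j) = -114
F(s(A(-3), -2)*((1 + 0)*(-2))) - 1*(-24847) = -114 - 1*(-24847) = -114 + 24847 = 24733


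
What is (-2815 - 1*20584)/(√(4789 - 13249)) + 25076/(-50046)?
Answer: -12538/25023 + 23399*I*√235/1410 ≈ -0.50106 + 254.4*I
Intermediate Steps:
(-2815 - 1*20584)/(√(4789 - 13249)) + 25076/(-50046) = (-2815 - 20584)/(√(-8460)) + 25076*(-1/50046) = -23399*(-I*√235/1410) - 12538/25023 = -(-23399)*I*√235/1410 - 12538/25023 = 23399*I*√235/1410 - 12538/25023 = -12538/25023 + 23399*I*√235/1410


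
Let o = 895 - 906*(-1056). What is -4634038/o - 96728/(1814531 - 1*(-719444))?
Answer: -11835166172418/2426613013225 ≈ -4.8772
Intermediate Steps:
o = 957631 (o = 895 + 956736 = 957631)
-4634038/o - 96728/(1814531 - 1*(-719444)) = -4634038/957631 - 96728/(1814531 - 1*(-719444)) = -4634038*1/957631 - 96728/(1814531 + 719444) = -4634038/957631 - 96728/2533975 = -11835166172418/2426613013225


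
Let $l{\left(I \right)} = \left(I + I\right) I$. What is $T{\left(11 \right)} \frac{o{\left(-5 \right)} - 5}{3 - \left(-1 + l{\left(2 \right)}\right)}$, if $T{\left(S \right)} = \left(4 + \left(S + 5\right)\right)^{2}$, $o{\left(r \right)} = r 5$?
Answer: $3000$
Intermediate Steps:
$o{\left(r \right)} = 5 r$
$l{\left(I \right)} = 2 I^{2}$ ($l{\left(I \right)} = 2 I I = 2 I^{2}$)
$T{\left(S \right)} = \left(9 + S\right)^{2}$ ($T{\left(S \right)} = \left(4 + \left(5 + S\right)\right)^{2} = \left(9 + S\right)^{2}$)
$T{\left(11 \right)} \frac{o{\left(-5 \right)} - 5}{3 - \left(-1 + l{\left(2 \right)}\right)} = \left(9 + 11\right)^{2} \frac{5 \left(-5\right) - 5}{3 + \left(1 - 2 \cdot 2^{2}\right)} = 20^{2} \frac{-25 - 5}{3 + \left(1 - 2 \cdot 4\right)} = 400 \left(- \frac{30}{3 + \left(1 - 8\right)}\right) = 400 \left(- \frac{30}{3 - 7}\right) = 400 \left(- \frac{30}{-4}\right) = 400 \left(\left(-30\right) \left(- \frac{1}{4}\right)\right) = 400 \cdot \frac{15}{2} = 3000$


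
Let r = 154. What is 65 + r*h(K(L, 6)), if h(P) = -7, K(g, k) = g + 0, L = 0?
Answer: -1013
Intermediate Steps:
K(g, k) = g
65 + r*h(K(L, 6)) = 65 + 154*(-7) = 65 - 1078 = -1013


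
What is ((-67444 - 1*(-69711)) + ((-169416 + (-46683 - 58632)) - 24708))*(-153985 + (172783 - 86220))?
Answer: 20035930584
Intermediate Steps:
((-67444 - 1*(-69711)) + ((-169416 + (-46683 - 58632)) - 24708))*(-153985 + (172783 - 86220)) = ((-67444 + 69711) + ((-169416 - 105315) - 24708))*(-153985 + 86563) = (2267 + (-274731 - 24708))*(-67422) = (2267 - 299439)*(-67422) = -297172*(-67422) = 20035930584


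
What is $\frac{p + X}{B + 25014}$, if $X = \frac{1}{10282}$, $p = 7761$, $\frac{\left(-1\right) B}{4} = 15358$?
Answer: $- \frac{79798603}{374449876} \approx -0.21311$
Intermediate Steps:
$B = -61432$ ($B = \left(-4\right) 15358 = -61432$)
$X = \frac{1}{10282} \approx 9.7257 \cdot 10^{-5}$
$\frac{p + X}{B + 25014} = \frac{7761 + \frac{1}{10282}}{-61432 + 25014} = \frac{79798603}{10282 \left(-36418\right)} = \frac{79798603}{10282} \left(- \frac{1}{36418}\right) = - \frac{79798603}{374449876}$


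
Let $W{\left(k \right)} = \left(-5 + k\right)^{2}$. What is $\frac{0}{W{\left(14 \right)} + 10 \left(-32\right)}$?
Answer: $0$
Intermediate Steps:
$\frac{0}{W{\left(14 \right)} + 10 \left(-32\right)} = \frac{0}{\left(-5 + 14\right)^{2} + 10 \left(-32\right)} = \frac{0}{9^{2} - 320} = \frac{0}{81 - 320} = \frac{0}{-239} = 0 \left(- \frac{1}{239}\right) = 0$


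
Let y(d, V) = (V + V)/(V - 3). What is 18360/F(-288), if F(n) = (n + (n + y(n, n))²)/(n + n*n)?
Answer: 49579031880/2663263 ≈ 18616.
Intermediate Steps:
y(d, V) = 2*V/(-3 + V) (y(d, V) = (2*V)/(-3 + V) = 2*V/(-3 + V))
F(n) = (n + (n + 2*n/(-3 + n))²)/(n + n²) (F(n) = (n + (n + 2*n/(-3 + n))²)/(n + n*n) = (n + (n + 2*n/(-3 + n))²)/(n + n²))
18360/F(-288) = 18360/((((-3 - 288)² - 288*(-1 - 288)²)/((1 - 288)*(-3 - 288)²))) = 18360/((((-291)² - 288*(-289)²)/(-287*(-291)²))) = 18360/((-1/287*1/84681*(84681 - 288*83521))) = 18360/((-1/287*1/84681*(84681 - 24054048))) = 18360/((-1/287*1/84681*(-23969367))) = 18360/(2663263/2700383) = 18360*(2700383/2663263) = 49579031880/2663263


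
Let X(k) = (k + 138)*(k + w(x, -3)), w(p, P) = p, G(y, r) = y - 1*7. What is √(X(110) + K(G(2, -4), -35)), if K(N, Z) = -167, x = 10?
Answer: √29593 ≈ 172.03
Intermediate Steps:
G(y, r) = -7 + y (G(y, r) = y - 7 = -7 + y)
X(k) = (10 + k)*(138 + k) (X(k) = (k + 138)*(k + 10) = (138 + k)*(10 + k) = (10 + k)*(138 + k))
√(X(110) + K(G(2, -4), -35)) = √((1380 + 110² + 148*110) - 167) = √((1380 + 12100 + 16280) - 167) = √(29760 - 167) = √29593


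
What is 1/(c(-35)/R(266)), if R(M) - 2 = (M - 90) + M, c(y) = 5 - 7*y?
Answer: 222/125 ≈ 1.7760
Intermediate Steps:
R(M) = -88 + 2*M (R(M) = 2 + ((M - 90) + M) = 2 + ((-90 + M) + M) = 2 + (-90 + 2*M) = -88 + 2*M)
1/(c(-35)/R(266)) = 1/((5 - 7*(-35))/(-88 + 2*266)) = 1/((5 + 245)/(-88 + 532)) = 1/(250/444) = 1/(250*(1/444)) = 1/(125/222) = 222/125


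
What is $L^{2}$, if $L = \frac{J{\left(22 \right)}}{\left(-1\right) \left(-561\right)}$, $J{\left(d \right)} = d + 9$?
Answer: $\frac{961}{314721} \approx 0.0030535$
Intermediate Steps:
$J{\left(d \right)} = 9 + d$
$L = \frac{31}{561}$ ($L = \frac{9 + 22}{\left(-1\right) \left(-561\right)} = \frac{31}{561} \approx 0.055258$)
$L^{2} = \left(\frac{31}{561}\right)^{2} = \frac{961}{314721}$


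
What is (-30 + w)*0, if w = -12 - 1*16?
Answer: 0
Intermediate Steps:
w = -28 (w = -12 - 16 = -28)
(-30 + w)*0 = (-30 - 28)*0 = -58*0 = 0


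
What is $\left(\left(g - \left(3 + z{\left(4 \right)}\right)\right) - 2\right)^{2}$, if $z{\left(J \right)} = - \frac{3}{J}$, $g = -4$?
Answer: $\frac{1089}{16} \approx 68.063$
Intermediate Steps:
$\left(\left(g - \left(3 + z{\left(4 \right)}\right)\right) - 2\right)^{2} = \left(\left(-4 - \left(3 - \frac{3}{4}\right)\right) - 2\right)^{2} = \left(\left(-4 - \frac{9}{4}\right) - 2\right)^{2} = \left(- \frac{25}{4} - 2\right)^{2} = \left(- \frac{33}{4}\right)^{2} = \frac{1089}{16}$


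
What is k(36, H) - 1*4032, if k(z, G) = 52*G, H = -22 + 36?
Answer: -3304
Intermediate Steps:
H = 14
k(36, H) - 1*4032 = 52*14 - 1*4032 = 728 - 4032 = -3304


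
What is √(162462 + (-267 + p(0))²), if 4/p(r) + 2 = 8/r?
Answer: √233751 ≈ 483.48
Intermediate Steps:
p(r) = 4/(-2 + 8/r)
√(162462 + (-267 + p(0))²) = √(162462 + (-267 - 2*0/(-4 + 0))²) = √(162462 + (-267 - 2*0/(-4))²) = √(162462 + (-267 - 2*0*(-¼))²) = √(162462 + (-267 + 0)²) = √(162462 + (-267)²) = √(162462 + 71289) = √233751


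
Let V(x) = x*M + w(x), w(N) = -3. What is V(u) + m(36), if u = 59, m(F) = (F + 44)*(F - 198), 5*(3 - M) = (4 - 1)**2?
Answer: -64461/5 ≈ -12892.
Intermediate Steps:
M = 6/5 (M = 3 - (4 - 1)**2/5 = 3 - 1/5*3**2 = 3 - 1/5*9 = 3 - 9/5 = 6/5 ≈ 1.2000)
m(F) = (-198 + F)*(44 + F) (m(F) = (44 + F)*(-198 + F) = (-198 + F)*(44 + F))
V(x) = -3 + 6*x/5 (V(x) = x*(6/5) - 3 = 6*x/5 - 3 = -3 + 6*x/5)
V(u) + m(36) = (-3 + (6/5)*59) + (-8712 + 36**2 - 154*36) = (-3 + 354/5) + (-8712 + 1296 - 5544) = 339/5 - 12960 = -64461/5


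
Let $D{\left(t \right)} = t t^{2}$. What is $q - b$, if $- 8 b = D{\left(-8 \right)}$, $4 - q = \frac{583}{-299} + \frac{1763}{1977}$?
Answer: $- \frac{34841926}{591123} \approx -58.942$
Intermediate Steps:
$q = \frac{2989946}{591123}$ ($q = 4 - \left(\frac{583}{-299} + \frac{1763}{1977}\right) = 4 - \left(583 \left(- \frac{1}{299}\right) + 1763 \cdot \frac{1}{1977}\right) = 4 - \left(- \frac{583}{299} + \frac{1763}{1977}\right) = 4 - - \frac{625454}{591123} = 4 + \frac{625454}{591123} = \frac{2989946}{591123} \approx 5.0581$)
$D{\left(t \right)} = t^{3}$
$b = 64$ ($b = - \frac{\left(-8\right)^{3}}{8} = \left(- \frac{1}{8}\right) \left(-512\right) = 64$)
$q - b = \frac{2989946}{591123} - 64 = - \frac{34841926}{591123}$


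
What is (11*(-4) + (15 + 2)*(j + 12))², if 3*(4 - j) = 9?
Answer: 31329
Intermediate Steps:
j = 1 (j = 4 - ⅓*9 = 4 - 3 = 1)
(11*(-4) + (15 + 2)*(j + 12))² = (11*(-4) + (15 + 2)*(1 + 12))² = (-44 + 17*13)² = (-44 + 221)² = 177² = 31329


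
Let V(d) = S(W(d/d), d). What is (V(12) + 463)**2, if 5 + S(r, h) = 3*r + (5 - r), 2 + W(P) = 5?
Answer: 219961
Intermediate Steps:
W(P) = 3 (W(P) = -2 + 5 = 3)
S(r, h) = 2*r (S(r, h) = -5 + (3*r + (5 - r)) = -5 + (5 + 2*r) = 2*r)
V(d) = 6 (V(d) = 2*3 = 6)
(V(12) + 463)**2 = (6 + 463)**2 = 469**2 = 219961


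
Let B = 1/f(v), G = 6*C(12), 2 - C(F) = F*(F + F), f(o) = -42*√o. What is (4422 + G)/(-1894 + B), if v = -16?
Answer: -3528112896/2469418265 - 11088*I/2469418265 ≈ -1.4287 - 4.4901e-6*I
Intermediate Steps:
C(F) = 2 - 2*F² (C(F) = 2 - F*(F + F) = 2 - F*2*F = 2 - 2*F²)
G = -1716 (G = 6*(2 - 2*12²) = 6*(2 - 2*144) = 6*(2 - 288) = 6*(-286) = -1716)
B = I/168 (B = 1/(-168*I) = I/168 ≈ 0.0059524*I)
(4422 + G)/(-1894 + B) = (4422 - 1716)/(-1894 + I/168) = 2706*(28224*(-1894 - I/168)/101246148865) = 1862784*(-1894 - I/168)/2469418265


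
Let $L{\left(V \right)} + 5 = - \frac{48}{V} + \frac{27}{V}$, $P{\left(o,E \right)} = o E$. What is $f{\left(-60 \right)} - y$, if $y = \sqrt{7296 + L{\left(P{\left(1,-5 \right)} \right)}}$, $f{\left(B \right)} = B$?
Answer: $-60 - \frac{2 \sqrt{45595}}{5} \approx -145.41$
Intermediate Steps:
$P{\left(o,E \right)} = E o$
$L{\left(V \right)} = -5 - \frac{21}{V}$ ($L{\left(V \right)} = -5 + \left(- \frac{48}{V} + \frac{27}{V}\right) = -5 - \frac{21}{V}$)
$y = \frac{2 \sqrt{45595}}{5}$ ($y = \sqrt{7296 - \left(5 + \frac{21}{\left(-5\right) 1}\right)} = \sqrt{7296 - \left(5 + \frac{21}{-5}\right)} = \sqrt{7296 - \frac{4}{5}} = \sqrt{\frac{36476}{5}} = \frac{2 \sqrt{45595}}{5} \approx 85.412$)
$f{\left(-60 \right)} - y = -60 - \frac{2 \sqrt{45595}}{5}$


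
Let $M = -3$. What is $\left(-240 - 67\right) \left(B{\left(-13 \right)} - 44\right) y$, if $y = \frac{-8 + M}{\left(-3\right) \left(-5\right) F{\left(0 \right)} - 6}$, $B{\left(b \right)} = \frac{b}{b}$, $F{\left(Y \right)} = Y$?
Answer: $\frac{145211}{6} \approx 24202.0$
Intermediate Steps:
$B{\left(b \right)} = 1$
$y = \frac{11}{6}$ ($y = \frac{-8 - 3}{\left(-3\right) \left(-5\right) 0 - 6} = - \frac{11}{15 \cdot 0 - 6} = - \frac{11}{0 - 6} = - \frac{11}{-6} = \left(-11\right) \left(- \frac{1}{6}\right) = \frac{11}{6} \approx 1.8333$)
$\left(-240 - 67\right) \left(B{\left(-13 \right)} - 44\right) y = \left(-240 - 67\right) \left(1 - 44\right) \frac{11}{6} = \left(-307\right) \left(-43\right) \frac{11}{6} = 13201 \cdot \frac{11}{6} = \frac{145211}{6}$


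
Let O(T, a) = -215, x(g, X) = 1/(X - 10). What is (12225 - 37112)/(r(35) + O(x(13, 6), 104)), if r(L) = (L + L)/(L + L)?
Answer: 24887/214 ≈ 116.29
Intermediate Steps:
x(g, X) = 1/(-10 + X)
r(L) = 1 (r(L) = (2*L)/((2*L)) = (2*L)*(1/(2*L)) = 1)
(12225 - 37112)/(r(35) + O(x(13, 6), 104)) = (12225 - 37112)/(1 - 215) = -24887/(-214) = -24887*(-1/214) = 24887/214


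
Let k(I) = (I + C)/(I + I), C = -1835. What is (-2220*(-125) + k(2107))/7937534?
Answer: 26576938/760199279 ≈ 0.034961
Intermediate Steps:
k(I) = (-1835 + I)/(2*I) (k(I) = (I - 1835)/(I + I) = (-1835 + I)/((2*I)) = (-1835 + I)*(1/(2*I)) = (-1835 + I)/(2*I))
(-2220*(-125) + k(2107))/7937534 = (-2220*(-125) + (1/2)*(-1835 + 2107)/2107)/7937534 = (277500 + (1/2)*(1/2107)*272)*(1/7937534) = (277500 + 136/2107)*(1/7937534) = (584692636/2107)*(1/7937534) = 26576938/760199279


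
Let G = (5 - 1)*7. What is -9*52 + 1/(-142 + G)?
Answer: -53353/114 ≈ -468.01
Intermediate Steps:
G = 28 (G = 4*7 = 28)
-9*52 + 1/(-142 + G) = -9*52 + 1/(-142 + 28) = -468 + 1/(-114) = -468 - 1/114 = -53353/114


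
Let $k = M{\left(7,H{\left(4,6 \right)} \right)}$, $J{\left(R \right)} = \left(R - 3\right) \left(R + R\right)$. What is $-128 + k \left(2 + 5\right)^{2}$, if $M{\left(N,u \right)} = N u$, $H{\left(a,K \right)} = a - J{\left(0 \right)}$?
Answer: $1244$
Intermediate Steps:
$J{\left(R \right)} = 2 R \left(-3 + R\right)$ ($J{\left(R \right)} = \left(-3 + R\right) 2 R = 2 R \left(-3 + R\right)$)
$H{\left(a,K \right)} = a$ ($H{\left(a,K \right)} = a - 2 \cdot 0 \left(-3 + 0\right) = a - 2 \cdot 0 \left(-3\right) = a - 0 = a + 0 = a$)
$k = 28$ ($k = 7 \cdot 4 = 28$)
$-128 + k \left(2 + 5\right)^{2} = -128 + 28 \left(2 + 5\right)^{2} = -128 + 28 \cdot 7^{2} = -128 + 28 \cdot 49 = -128 + 1372 = 1244$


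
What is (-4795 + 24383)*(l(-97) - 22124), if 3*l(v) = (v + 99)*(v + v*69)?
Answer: -1566099776/3 ≈ -5.2203e+8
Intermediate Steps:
l(v) = 70*v*(99 + v)/3 (l(v) = ((v + 99)*(v + v*69))/3 = ((99 + v)*(v + 69*v))/3 = ((99 + v)*(70*v))/3 = (70*v*(99 + v))/3 = 70*v*(99 + v)/3)
(-4795 + 24383)*(l(-97) - 22124) = (-4795 + 24383)*((70/3)*(-97)*(99 - 97) - 22124) = 19588*((70/3)*(-97)*2 - 22124) = 19588*(-13580/3 - 22124) = 19588*(-79952/3) = -1566099776/3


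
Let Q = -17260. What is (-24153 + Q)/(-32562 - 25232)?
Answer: 41413/57794 ≈ 0.71656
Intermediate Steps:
(-24153 + Q)/(-32562 - 25232) = (-24153 - 17260)/(-32562 - 25232) = -41413/(-57794) = -41413*(-1/57794) = 41413/57794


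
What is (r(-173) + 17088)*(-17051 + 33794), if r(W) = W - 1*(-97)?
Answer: 284831916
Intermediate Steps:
r(W) = 97 + W (r(W) = W + 97 = 97 + W)
(r(-173) + 17088)*(-17051 + 33794) = ((97 - 173) + 17088)*(-17051 + 33794) = (-76 + 17088)*16743 = 17012*16743 = 284831916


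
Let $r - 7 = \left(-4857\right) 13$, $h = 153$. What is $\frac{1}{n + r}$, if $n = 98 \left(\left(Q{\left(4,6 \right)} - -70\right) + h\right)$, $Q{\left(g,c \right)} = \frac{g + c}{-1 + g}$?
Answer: $- \frac{3}{122860} \approx -2.4418 \cdot 10^{-5}$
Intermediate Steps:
$Q{\left(g,c \right)} = \frac{c + g}{-1 + g}$
$r = -63134$ ($r = 7 - 63141 = -63134$)
$n = \frac{66542}{3}$ ($n = 98 \left(\left(\frac{6 + 4}{-1 + 4} - -70\right) + 153\right) = 98 \left(\left(\frac{1}{3} \cdot 10 + 70\right) + 153\right) = 98 \left(\left(\frac{10}{3} + 70\right) + 153\right) = 98 \left(\frac{220}{3} + 153\right) = 98 \cdot \frac{679}{3} = \frac{66542}{3} \approx 22181.0$)
$\frac{1}{n + r} = \frac{1}{\frac{66542}{3} - 63134} = \frac{1}{- \frac{122860}{3}} = - \frac{3}{122860}$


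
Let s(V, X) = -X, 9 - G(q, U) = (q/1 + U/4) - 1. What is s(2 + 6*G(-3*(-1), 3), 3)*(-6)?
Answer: 18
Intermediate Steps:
G(q, U) = 10 - q - U/4 (G(q, U) = 9 - ((q/1 + U/4) - 1) = 9 - ((q*1 + U*(¼)) - 1) = 9 - ((q + U/4) - 1) = 9 - (-1 + q + U/4) = 9 + (1 - q - U/4) = 10 - q - U/4)
s(2 + 6*G(-3*(-1), 3), 3)*(-6) = -1*3*(-6) = -3*(-6) = 18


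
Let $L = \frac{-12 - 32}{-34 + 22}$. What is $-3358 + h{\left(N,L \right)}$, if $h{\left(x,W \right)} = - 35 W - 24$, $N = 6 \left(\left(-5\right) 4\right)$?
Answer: $- \frac{10531}{3} \approx -3510.3$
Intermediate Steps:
$N = -120$ ($N = 6 \left(-20\right) = -120$)
$L = \frac{11}{3}$ ($L = - \frac{44}{-12} = \left(-44\right) \left(- \frac{1}{12}\right) = \frac{11}{3} \approx 3.6667$)
$h{\left(x,W \right)} = -24 - 35 W$
$-3358 + h{\left(N,L \right)} = -3358 - \frac{457}{3} = - \frac{10531}{3}$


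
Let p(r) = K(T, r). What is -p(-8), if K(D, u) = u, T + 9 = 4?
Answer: 8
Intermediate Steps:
T = -5 (T = -9 + 4 = -5)
p(r) = r
-p(-8) = -1*(-8) = 8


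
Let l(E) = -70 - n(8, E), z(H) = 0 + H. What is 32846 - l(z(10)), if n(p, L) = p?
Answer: 32924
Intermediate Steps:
z(H) = H
l(E) = -78 (l(E) = -70 - 1*8 = -70 - 8 = -78)
32846 - l(z(10)) = 32846 - 1*(-78) = 32846 + 78 = 32924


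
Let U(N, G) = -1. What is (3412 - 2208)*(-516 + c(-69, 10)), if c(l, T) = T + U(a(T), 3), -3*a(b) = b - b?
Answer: -610428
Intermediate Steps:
a(b) = 0 (a(b) = -(b - b)/3 = -⅓*0 = 0)
c(l, T) = -1 + T (c(l, T) = T - 1 = -1 + T)
(3412 - 2208)*(-516 + c(-69, 10)) = (3412 - 2208)*(-516 + (-1 + 10)) = 1204*(-516 + 9) = 1204*(-507) = -610428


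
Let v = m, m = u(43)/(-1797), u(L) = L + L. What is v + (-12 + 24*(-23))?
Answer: -1013594/1797 ≈ -564.05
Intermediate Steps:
u(L) = 2*L
m = -86/1797 (m = (2*43)/(-1797) = 86*(-1/1797) = -86/1797 ≈ -0.047858)
v = -86/1797 ≈ -0.047858
v + (-12 + 24*(-23)) = -86/1797 + (-12 + 24*(-23)) = -86/1797 + (-12 - 552) = -86/1797 - 564 = -1013594/1797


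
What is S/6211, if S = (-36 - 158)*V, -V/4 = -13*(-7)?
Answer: 70616/6211 ≈ 11.370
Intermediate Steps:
V = -364 (V = -(-52)*(-7) = -4*91 = -364)
S = 70616 (S = (-36 - 158)*(-364) = -194*(-364) = 70616)
S/6211 = 70616/6211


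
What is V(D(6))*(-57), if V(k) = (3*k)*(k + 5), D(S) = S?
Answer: -11286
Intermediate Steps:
V(k) = 3*k*(5 + k) (V(k) = (3*k)*(5 + k) = 3*k*(5 + k))
V(D(6))*(-57) = (3*6*(5 + 6))*(-57) = (3*6*11)*(-57) = 198*(-57) = -11286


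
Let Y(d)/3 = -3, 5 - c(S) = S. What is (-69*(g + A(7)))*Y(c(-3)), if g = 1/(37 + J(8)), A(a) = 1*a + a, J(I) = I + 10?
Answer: 478791/55 ≈ 8705.3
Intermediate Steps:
J(I) = 10 + I
c(S) = 5 - S
Y(d) = -9 (Y(d) = 3*(-3) = -9)
A(a) = 2*a (A(a) = a + a = 2*a)
g = 1/55 (g = 1/(37 + (10 + 8)) = 1/(37 + 18) = 1/55 ≈ 0.018182)
(-69*(g + A(7)))*Y(c(-3)) = -69*(1/55 + 2*7)*(-9) = -69*(1/55 + 14)*(-9) = -69*771/55*(-9) = -53199/55*(-9) = 478791/55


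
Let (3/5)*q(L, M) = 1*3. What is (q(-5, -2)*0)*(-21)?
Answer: 0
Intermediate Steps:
q(L, M) = 5 (q(L, M) = 5*(1*3)/3 = (5/3)*3 = 5)
(q(-5, -2)*0)*(-21) = (5*0)*(-21) = 0*(-21) = 0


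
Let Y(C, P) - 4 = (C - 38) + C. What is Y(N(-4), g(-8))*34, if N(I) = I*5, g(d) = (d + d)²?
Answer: -2516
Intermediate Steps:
g(d) = 4*d² (g(d) = (2*d)² = 4*d²)
N(I) = 5*I
Y(C, P) = -34 + 2*C (Y(C, P) = 4 + ((C - 38) + C) = 4 + ((-38 + C) + C) = 4 + (-38 + 2*C) = -34 + 2*C)
Y(N(-4), g(-8))*34 = (-34 + 2*(5*(-4)))*34 = (-34 + 2*(-20))*34 = (-34 - 40)*34 = -74*34 = -2516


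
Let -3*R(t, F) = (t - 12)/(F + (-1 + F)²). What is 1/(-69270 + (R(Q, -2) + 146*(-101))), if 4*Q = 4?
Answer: -21/1764325 ≈ -1.1903e-5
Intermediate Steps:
Q = 1 (Q = (¼)*4 = 1)
R(t, F) = -(-12 + t)/(3*(F + (-1 + F)²)) (R(t, F) = -(t - 12)/(3*(F + (-1 + F)²)) = -(-12 + t)/(3*(F + (-1 + F)²)))
1/(-69270 + (R(Q, -2) + 146*(-101))) = 1/(-69270 + ((4 - ⅓*1)/(-2 + (-1 - 2)²) + 146*(-101))) = 1/(-69270 + ((4 - ⅓)/(-2 + (-3)²) - 14746)) = 1/(-69270 + ((11/3)/(-2 + 9) - 14746)) = 1/(-69270 + ((11/3)/7 - 14746)) = 1/(-69270 + ((⅐)*(11/3) - 14746)) = 1/(-69270 + (11/21 - 14746)) = 1/(-69270 - 309655/21) = 1/(-1764325/21) = -21/1764325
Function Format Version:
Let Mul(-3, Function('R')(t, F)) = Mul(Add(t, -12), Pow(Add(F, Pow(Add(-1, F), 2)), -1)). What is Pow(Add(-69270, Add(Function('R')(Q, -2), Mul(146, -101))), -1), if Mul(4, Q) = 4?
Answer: Rational(-21, 1764325) ≈ -1.1903e-5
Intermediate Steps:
Q = 1 (Q = Mul(Rational(1, 4), 4) = 1)
Function('R')(t, F) = Mul(Rational(-1, 3), Pow(Add(F, Pow(Add(-1, F), 2)), -1), Add(-12, t)) (Function('R')(t, F) = Mul(Rational(-1, 3), Mul(Add(t, -12), Pow(Add(F, Pow(Add(-1, F), 2)), -1))) = Mul(Rational(-1, 3), Mul(Add(-12, t), Pow(Add(F, Pow(Add(-1, F), 2)), -1))) = Mul(Rational(-1, 3), Mul(Pow(Add(F, Pow(Add(-1, F), 2)), -1), Add(-12, t))) = Mul(Rational(-1, 3), Pow(Add(F, Pow(Add(-1, F), 2)), -1), Add(-12, t)))
Pow(Add(-69270, Add(Function('R')(Q, -2), Mul(146, -101))), -1) = Pow(Add(-69270, Add(Mul(Pow(Add(-2, Pow(Add(-1, -2), 2)), -1), Add(4, Mul(Rational(-1, 3), 1))), Mul(146, -101))), -1) = Pow(Add(-69270, Add(Mul(Pow(Add(-2, Pow(-3, 2)), -1), Add(4, Rational(-1, 3))), -14746)), -1) = Pow(Add(-69270, Add(Mul(Pow(Add(-2, 9), -1), Rational(11, 3)), -14746)), -1) = Pow(Add(-69270, Add(Mul(Pow(7, -1), Rational(11, 3)), -14746)), -1) = Pow(Add(-69270, Add(Mul(Rational(1, 7), Rational(11, 3)), -14746)), -1) = Pow(Add(-69270, Add(Rational(11, 21), -14746)), -1) = Pow(Add(-69270, Rational(-309655, 21)), -1) = Pow(Rational(-1764325, 21), -1) = Rational(-21, 1764325)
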